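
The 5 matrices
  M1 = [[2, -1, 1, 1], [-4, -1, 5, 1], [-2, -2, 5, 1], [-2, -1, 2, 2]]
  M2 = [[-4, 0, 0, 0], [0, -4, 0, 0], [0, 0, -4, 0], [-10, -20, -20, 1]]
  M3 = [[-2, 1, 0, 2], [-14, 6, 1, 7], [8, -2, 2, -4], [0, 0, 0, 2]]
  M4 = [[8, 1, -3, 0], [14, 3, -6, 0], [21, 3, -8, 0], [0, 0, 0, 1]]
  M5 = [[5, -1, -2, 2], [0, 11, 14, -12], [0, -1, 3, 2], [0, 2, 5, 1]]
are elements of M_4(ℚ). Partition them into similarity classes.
Characteristic polynomials: χ_{M1} = (x - 2)^4, χ_{M2} = (x - 1)(x + 4)^3, χ_{M3} = (x - 2)^4, χ_{M4} = (x - 1)^4, χ_{M5} = (x - 5)^4.

{M1, M3}: invariant factors x - 2, (x - 2)^3.

{M2}: invariant factors x + 4, x + 4, (x - 1)(x + 4).

{M4}: invariant factors x - 1, x - 1, (x - 1)^2.

{M5}: invariant factors x - 5, (x - 5)^3.

Matrices are similar if and only if their invariant-factor lists agree; the partition into similarity classes is {M1, M3}, {M2}, {M4}, {M5}.

4 classes: {M1, M3}, {M2}, {M4}, {M5}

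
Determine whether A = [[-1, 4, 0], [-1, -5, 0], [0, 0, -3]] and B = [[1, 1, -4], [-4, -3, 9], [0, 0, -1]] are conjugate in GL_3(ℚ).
No.

trace(A) = -9 but trace(B) = -3. The trace is a similarity invariant, so A and B are not similar.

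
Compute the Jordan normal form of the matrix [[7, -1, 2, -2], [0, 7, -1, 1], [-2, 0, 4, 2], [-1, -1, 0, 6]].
J = [[6, 1, 0, 0], [0, 6, 1, 0], [0, 0, 6, 0], [0, 0, 0, 6]]

The characteristic polynomial is det(xI - A) = (x - 6)^4, so the eigenvalues are 6 (algebraic multiplicity 4).

For λ = 6: rank(A - 6I) = 2, rank((A - 6I)^2) = 1, rank((A - 6I)^3) = 0. The eigenspace has dimension 4 - 2 = 2, so there are 2 Jordan blocks; the rank sequence gives block sizes [3, 1].

Assembling the blocks gives the Jordan form J above.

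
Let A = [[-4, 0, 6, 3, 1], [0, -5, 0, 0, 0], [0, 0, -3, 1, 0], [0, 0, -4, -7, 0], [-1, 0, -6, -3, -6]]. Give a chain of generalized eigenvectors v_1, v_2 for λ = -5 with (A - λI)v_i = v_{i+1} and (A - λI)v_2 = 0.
We seek v_1 ∈ ker((A + 5I)^2) \ ker(A + 5I), then set v_{i+1} = (A + 5I) v_i.

One such chain is v_1 = [[0, 0, 0, 0, 1]]^T, v_2 = [[1, 0, 0, 0, -1]]^T. Check: (A + 5I) v_2 = [[0, 0, 0, 0, 0]]^T = 0.

v_1 = [[0, 0, 0, 0, 1]]^T, v_2 = [[1, 0, 0, 0, -1]]^T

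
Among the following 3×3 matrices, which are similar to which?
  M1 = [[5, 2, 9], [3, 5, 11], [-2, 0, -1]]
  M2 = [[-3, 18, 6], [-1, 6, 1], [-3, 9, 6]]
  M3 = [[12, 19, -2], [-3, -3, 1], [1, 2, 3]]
Characteristic polynomials: χ_{M1} = (x - 3)^3, χ_{M2} = (x - 3)^3, χ_{M3} = (x - 4)^3.

{M1}: invariant factors (x - 3)^3.

{M2}: invariant factors x - 3, (x - 3)^2.

{M3}: invariant factors (x - 4)^3.

Matrices are similar if and only if their invariant-factor lists agree; the partition into similarity classes is {M1}, {M2}, {M3}.

3 classes: {M1}, {M2}, {M3}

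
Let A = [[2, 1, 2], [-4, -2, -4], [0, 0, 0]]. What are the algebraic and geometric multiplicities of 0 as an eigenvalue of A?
algebraic multiplicity 3, geometric multiplicity 2

The characteristic polynomial is x^3, so the factor x appears with exponent 3: the algebraic multiplicity is 3.

rank(A) = 1, so the eigenspace has dimension 3 - 1 = 2: the geometric multiplicity is 2.

Since 2 < 3, A is not diagonalizable.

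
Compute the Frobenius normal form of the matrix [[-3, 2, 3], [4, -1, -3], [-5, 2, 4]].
The invariant factors of A (the non-unit diagonal entries of the Smith normal form of xI - A over ℚ[x]) are (x - 1)(x^2 + x + 1), each dividing the next. The characteristic polynomial is their product, (x - 1)(x^2 + x + 1).

The rational canonical form is the block-diagonal matrix of companion matrices C(f_i):
R = [[0, 0, 1], [1, 0, 0], [0, 1, 0]].

Note the characteristic polynomial does not split into linear factors over ℚ, so A has no Jordan form over ℚ; the rational canonical form exists over any field.

R = [[0, 0, 1], [1, 0, 0], [0, 1, 0]]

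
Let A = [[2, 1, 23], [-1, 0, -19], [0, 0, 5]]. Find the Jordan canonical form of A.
The characteristic polynomial is det(xI - A) = (x - 5)(x - 1)^2, so the eigenvalues are 1 (algebraic multiplicity 2), 5 (algebraic multiplicity 1).

For λ = 1: rank(A - I) = 2, rank((A - I)^2) = 1. The eigenspace has dimension 3 - 2 = 1, so there is 1 Jordan block; the rank sequence gives block sizes [2].

For λ = 5: algebraic multiplicity 1 gives one 1×1 block.

Assembling the blocks gives the Jordan form J above.

J = [[1, 1, 0], [0, 1, 0], [0, 0, 5]]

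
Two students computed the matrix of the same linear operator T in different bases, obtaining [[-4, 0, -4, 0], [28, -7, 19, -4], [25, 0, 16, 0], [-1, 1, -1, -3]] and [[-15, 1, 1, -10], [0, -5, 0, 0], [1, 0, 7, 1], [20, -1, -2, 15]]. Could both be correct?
Yes.

Two matrices over a field are similar if and only if they have the same invariant factors.

Both A and B have characteristic polynomial (x - 6)^2(x + 5)^2 and minimal polynomial (x - 6)^2(x + 5)^2. Computing further, both have invariant factors (x - 6)^2(x + 5)^2. Hence A and B are similar.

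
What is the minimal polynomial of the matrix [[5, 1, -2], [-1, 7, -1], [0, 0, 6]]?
m_A(x) = (x - 6)^3

The characteristic polynomial factors as (x - 6)^3. The minimal polynomial is ∏(x - λ)^{k_λ} where k_λ is the size of the largest Jordan block at λ.

For λ = 6: rank(A - 6I) = 2, and the largest Jordan block has size 3 (the smallest k with rank((A - 6I)^k) = rank((A - 6I)^(k+1))).

So m_A(x) = (x - 6)^3.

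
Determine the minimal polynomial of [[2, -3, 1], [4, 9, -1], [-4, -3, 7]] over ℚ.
m_A(x) = (x - 6)^2

The characteristic polynomial factors as (x - 6)^3. The minimal polynomial is ∏(x - λ)^{k_λ} where k_λ is the size of the largest Jordan block at λ.

For λ = 6: rank(A - 6I) = 1, and the largest Jordan block has size 2 (the smallest k with rank((A - 6I)^k) = rank((A - 6I)^(k+1))).

So m_A(x) = (x - 6)^2.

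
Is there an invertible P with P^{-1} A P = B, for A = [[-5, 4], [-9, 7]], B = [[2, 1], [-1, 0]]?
Two matrices over a field are similar if and only if they have the same invariant factors.

Both A and B have characteristic polynomial (x - 1)^2 and minimal polynomial (x - 1)^2. Computing further, both have invariant factors (x - 1)^2. Hence A and B are similar.

Yes.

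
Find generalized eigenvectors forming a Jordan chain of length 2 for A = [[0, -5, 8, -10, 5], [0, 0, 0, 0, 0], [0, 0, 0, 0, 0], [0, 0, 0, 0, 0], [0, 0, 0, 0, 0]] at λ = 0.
v_1 = [[-3, -3, 2, 0, -6]]^T, v_2 = [[1, 0, 0, 0, 0]]^T

We seek v_1 ∈ ker(A^2) \ ker(A), then set v_{i+1} = A v_i.

One such chain is v_1 = [[-3, -3, 2, 0, -6]]^T, v_2 = [[1, 0, 0, 0, 0]]^T. Check: A v_2 = [[0, 0, 0, 0, 0]]^T = 0.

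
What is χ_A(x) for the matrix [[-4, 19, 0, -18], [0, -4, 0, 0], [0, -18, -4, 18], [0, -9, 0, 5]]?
xI - A = [[x + 4, -19, 0, 18], [0, x + 4, 0, 0], [0, 18, x + 4, -18], [0, 9, 0, x - 5]].

Expanding det(xI - A) along the first row:
det(xI - A) = + (x + 4)·det([[x + 4, 0, 0], [18, x + 4, -18], [9, 0, x - 5]]) - (-19)·det([[0, 0, 0], [0, x + 4, -18], [0, 0, x - 5]]) + (0)·det([[0, x + 4, 0], [0, 18, -18], [0, 9, x - 5]]) - (18)·det([[0, x + 4, 0], [0, 18, x + 4], [0, 9, 0]]).

Evaluating gives χ_A(x) = x^4 + 7x^3 - 12x^2 - 176x - 320 = (x - 5)(x + 4)^3.

χ_A(x) = (x - 5)(x + 4)^3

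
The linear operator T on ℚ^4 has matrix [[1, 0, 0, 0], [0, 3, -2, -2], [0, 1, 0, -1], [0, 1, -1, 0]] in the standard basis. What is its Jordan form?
The characteristic polynomial is det(xI - A) = (x - 1)^4, so the eigenvalues are 1 (algebraic multiplicity 4).

For λ = 1: rank(A - I) = 1, rank((A - I)^2) = 0. The eigenspace has dimension 4 - 1 = 3, so there are 3 Jordan blocks; the rank sequence gives block sizes [2, 1, 1].

Assembling the blocks gives the Jordan form J above.

J = [[1, 1, 0, 0], [0, 1, 0, 0], [0, 0, 1, 0], [0, 0, 0, 1]]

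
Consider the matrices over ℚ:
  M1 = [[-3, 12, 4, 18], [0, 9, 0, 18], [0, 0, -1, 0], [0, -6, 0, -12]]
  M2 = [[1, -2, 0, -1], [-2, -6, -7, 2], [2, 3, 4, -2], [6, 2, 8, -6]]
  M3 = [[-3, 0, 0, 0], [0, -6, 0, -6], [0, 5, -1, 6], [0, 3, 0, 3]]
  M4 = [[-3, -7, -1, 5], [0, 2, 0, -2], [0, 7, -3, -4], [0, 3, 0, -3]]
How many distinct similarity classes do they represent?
2 classes: {M1, M3}, {M2, M4}

Characteristic polynomials: χ_{M1} = x(x + 1)(x + 3)^2, χ_{M2} = x(x + 1)(x + 3)^2, χ_{M3} = x(x + 1)(x + 3)^2, χ_{M4} = x(x + 1)(x + 3)^2.

{M1, M3}: invariant factors x + 3, x(x + 1)(x + 3).

{M2, M4}: invariant factors x(x + 1)(x + 3)^2.

Matrices are similar if and only if their invariant-factor lists agree; the partition into similarity classes is {M1, M3}, {M2, M4}.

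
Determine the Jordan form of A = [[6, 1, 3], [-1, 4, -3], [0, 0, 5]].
The characteristic polynomial is det(xI - A) = (x - 5)^3, so the eigenvalues are 5 (algebraic multiplicity 3).

For λ = 5: rank(A - 5I) = 1, rank((A - 5I)^2) = 0. The eigenspace has dimension 3 - 1 = 2, so there are 2 Jordan blocks; the rank sequence gives block sizes [2, 1].

Assembling the blocks gives the Jordan form J above.

J = [[5, 1, 0], [0, 5, 0], [0, 0, 5]]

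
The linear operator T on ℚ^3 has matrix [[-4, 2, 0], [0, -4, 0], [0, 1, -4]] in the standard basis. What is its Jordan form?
J = [[-4, 1, 0], [0, -4, 0], [0, 0, -4]]

The characteristic polynomial is det(xI - A) = (x + 4)^3, so the eigenvalues are -4 (algebraic multiplicity 3).

For λ = -4: rank(A + 4I) = 1, rank((A + 4I)^2) = 0. The eigenspace has dimension 3 - 1 = 2, so there are 2 Jordan blocks; the rank sequence gives block sizes [2, 1].

Assembling the blocks gives the Jordan form J above.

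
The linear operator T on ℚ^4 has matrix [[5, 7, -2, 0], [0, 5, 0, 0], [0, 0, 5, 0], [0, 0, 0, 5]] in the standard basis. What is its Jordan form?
J = [[5, 1, 0, 0], [0, 5, 0, 0], [0, 0, 5, 0], [0, 0, 0, 5]]

The characteristic polynomial is det(xI - A) = (x - 5)^4, so the eigenvalues are 5 (algebraic multiplicity 4).

For λ = 5: rank(A - 5I) = 1, rank((A - 5I)^2) = 0. The eigenspace has dimension 4 - 1 = 3, so there are 3 Jordan blocks; the rank sequence gives block sizes [2, 1, 1].

Assembling the blocks gives the Jordan form J above.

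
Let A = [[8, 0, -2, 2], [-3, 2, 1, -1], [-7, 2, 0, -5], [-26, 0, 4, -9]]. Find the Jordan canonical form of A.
J = [[-5, 0, 0, 0], [0, 2, 1, 0], [0, 0, 2, 1], [0, 0, 0, 2]]

The characteristic polynomial is det(xI - A) = (x - 2)^3(x + 5), so the eigenvalues are -5 (algebraic multiplicity 1), 2 (algebraic multiplicity 3).

For λ = -5: algebraic multiplicity 1 gives one 1×1 block.

For λ = 2: rank(A - 2I) = 3, rank((A - 2I)^2) = 2, rank((A - 2I)^3) = 1. The eigenspace has dimension 4 - 3 = 1, so there is 1 Jordan block; the rank sequence gives block sizes [3].

Assembling the blocks gives the Jordan form J above.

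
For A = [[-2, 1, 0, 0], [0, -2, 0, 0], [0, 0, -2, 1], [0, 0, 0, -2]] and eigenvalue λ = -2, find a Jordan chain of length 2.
v_1 = [[-1, 1, 0, 0]]^T, v_2 = [[1, 0, 0, 0]]^T

We seek v_1 ∈ ker((A + 2I)^2) \ ker(A + 2I), then set v_{i+1} = (A + 2I) v_i.

One such chain is v_1 = [[-1, 1, 0, 0]]^T, v_2 = [[1, 0, 0, 0]]^T. Check: (A + 2I) v_2 = [[0, 0, 0, 0]]^T = 0.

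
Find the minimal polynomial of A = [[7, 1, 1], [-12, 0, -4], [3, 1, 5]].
m_A(x) = (x - 4)^2

The characteristic polynomial factors as (x - 4)^3. The minimal polynomial is ∏(x - λ)^{k_λ} where k_λ is the size of the largest Jordan block at λ.

For λ = 4: rank(A - 4I) = 1, and the largest Jordan block has size 2 (the smallest k with rank((A - 4I)^k) = rank((A - 4I)^(k+1))).

So m_A(x) = (x - 4)^2.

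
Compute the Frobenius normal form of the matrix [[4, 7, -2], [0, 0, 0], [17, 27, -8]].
R = [[0, 0, 0], [1, 0, -2], [0, 1, -4]]

The invariant factors of A (the non-unit diagonal entries of the Smith normal form of xI - A over ℚ[x]) are x(x^2 + 4x + 2), each dividing the next. The characteristic polynomial is their product, x(x^2 + 4x + 2).

The rational canonical form is the block-diagonal matrix of companion matrices C(f_i):
R = [[0, 0, 0], [1, 0, -2], [0, 1, -4]].

Note the characteristic polynomial does not split into linear factors over ℚ, so A has no Jordan form over ℚ; the rational canonical form exists over any field.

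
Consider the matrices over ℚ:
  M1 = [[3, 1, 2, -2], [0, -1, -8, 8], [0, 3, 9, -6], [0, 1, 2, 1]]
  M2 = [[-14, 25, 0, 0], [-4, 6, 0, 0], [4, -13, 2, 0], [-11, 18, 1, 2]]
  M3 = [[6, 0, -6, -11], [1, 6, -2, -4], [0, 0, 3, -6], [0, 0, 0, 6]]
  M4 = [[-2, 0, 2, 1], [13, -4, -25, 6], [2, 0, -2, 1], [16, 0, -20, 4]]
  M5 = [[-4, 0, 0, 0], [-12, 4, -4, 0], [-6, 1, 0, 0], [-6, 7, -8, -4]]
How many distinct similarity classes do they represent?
4 classes: {M1}, {M2, M4}, {M3}, {M5}

Characteristic polynomials: χ_{M1} = (x - 3)^4, χ_{M2} = (x - 2)^2(x + 4)^2, χ_{M3} = (x - 6)^3(x - 3), χ_{M4} = (x - 2)^2(x + 4)^2, χ_{M5} = (x - 2)^2(x + 4)^2.

{M1}: invariant factors x - 3, x - 3, (x - 3)^2.

{M2, M4}: invariant factors (x - 2)^2(x + 4)^2.

{M3}: invariant factors (x - 6)^3(x - 3).

{M5}: invariant factors x + 4, (x - 2)^2(x + 4).

Matrices are similar if and only if their invariant-factor lists agree; the partition into similarity classes is {M1}, {M2, M4}, {M3}, {M5}.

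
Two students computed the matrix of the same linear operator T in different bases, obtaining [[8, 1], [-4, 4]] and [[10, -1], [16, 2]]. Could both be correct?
Two matrices over a field are similar if and only if they have the same invariant factors.

Both A and B have characteristic polynomial (x - 6)^2 and minimal polynomial (x - 6)^2. Computing further, both have invariant factors (x - 6)^2. Hence A and B are similar.

Yes.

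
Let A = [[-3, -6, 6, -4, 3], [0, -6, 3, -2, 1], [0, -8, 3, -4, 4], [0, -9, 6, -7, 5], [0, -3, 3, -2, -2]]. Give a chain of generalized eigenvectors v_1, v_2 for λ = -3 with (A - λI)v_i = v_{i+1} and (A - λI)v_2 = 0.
v_1 = [[2, 0, -1, -1, 1]]^T, v_2 = [[1, 0, 2, 3, 0]]^T

We seek v_1 ∈ ker((A + 3I)^2) \ ker(A + 3I), then set v_{i+1} = (A + 3I) v_i.

One such chain is v_1 = [[2, 0, -1, -1, 1]]^T, v_2 = [[1, 0, 2, 3, 0]]^T. Check: (A + 3I) v_2 = [[0, 0, 0, 0, 0]]^T = 0.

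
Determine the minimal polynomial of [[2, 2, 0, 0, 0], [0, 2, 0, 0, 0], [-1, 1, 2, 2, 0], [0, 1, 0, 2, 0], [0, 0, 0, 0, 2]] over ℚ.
m_A(x) = (x - 2)^2

The characteristic polynomial factors as (x - 2)^5. The minimal polynomial is ∏(x - λ)^{k_λ} where k_λ is the size of the largest Jordan block at λ.

For λ = 2: rank(A - 2I) = 2, and the largest Jordan block has size 2 (the smallest k with rank((A - 2I)^k) = rank((A - 2I)^(k+1))).

So m_A(x) = (x - 2)^2.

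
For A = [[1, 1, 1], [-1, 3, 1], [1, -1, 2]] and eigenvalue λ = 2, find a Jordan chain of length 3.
v_1 = [[0, -1, 1]]^T, v_2 = [[0, 0, 1]]^T, v_3 = [[1, 1, 0]]^T

We seek v_1 ∈ ker((A - 2I)^3) \ ker((A - 2I)^2), then set v_{i+1} = (A - 2I) v_i.

One such chain is v_1 = [[0, -1, 1]]^T, v_2 = [[0, 0, 1]]^T, v_3 = [[1, 1, 0]]^T. Check: (A - 2I) v_3 = [[0, 0, 0]]^T = 0.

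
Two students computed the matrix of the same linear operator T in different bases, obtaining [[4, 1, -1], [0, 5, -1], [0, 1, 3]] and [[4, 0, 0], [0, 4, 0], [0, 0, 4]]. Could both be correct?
No.

Both have characteristic polynomial (x - 4)^3, but the minimal polynomial of A is (x - 4)^2 while the minimal polynomial of B is x - 4. The minimal polynomial is a similarity invariant, so A and B are not similar.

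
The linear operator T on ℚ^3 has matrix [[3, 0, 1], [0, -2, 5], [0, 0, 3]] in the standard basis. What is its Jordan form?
J = [[-2, 0, 0], [0, 3, 1], [0, 0, 3]]

The characteristic polynomial is det(xI - A) = (x - 3)^2(x + 2), so the eigenvalues are -2 (algebraic multiplicity 1), 3 (algebraic multiplicity 2).

For λ = -2: algebraic multiplicity 1 gives one 1×1 block.

For λ = 3: rank(A - 3I) = 2, rank((A - 3I)^2) = 1. The eigenspace has dimension 3 - 2 = 1, so there is 1 Jordan block; the rank sequence gives block sizes [2].

Assembling the blocks gives the Jordan form J above.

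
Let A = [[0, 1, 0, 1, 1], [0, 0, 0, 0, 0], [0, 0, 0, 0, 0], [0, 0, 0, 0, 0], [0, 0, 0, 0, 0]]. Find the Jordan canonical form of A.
J = [[0, 1, 0, 0, 0], [0, 0, 0, 0, 0], [0, 0, 0, 0, 0], [0, 0, 0, 0, 0], [0, 0, 0, 0, 0]]

The characteristic polynomial is det(xI - A) = x^5, so the eigenvalues are 0 (algebraic multiplicity 5).

For λ = 0: rank(A) = 1, rank(A^2) = 0. The eigenspace has dimension 5 - 1 = 4, so there are 4 Jordan blocks; the rank sequence gives block sizes [2, 1, 1, 1].

Assembling the blocks gives the Jordan form J above.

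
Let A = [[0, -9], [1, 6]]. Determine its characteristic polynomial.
xI - A = [[x, 9], [-1, x - 6]].

Expanding det(xI - A) along the first row:
det(xI - A) = + (x)·det([[x - 6]]) - (9)·det([[-1]]).

Evaluating gives χ_A(x) = x^2 - 6x + 9 = (x - 3)^2.

χ_A(x) = (x - 3)^2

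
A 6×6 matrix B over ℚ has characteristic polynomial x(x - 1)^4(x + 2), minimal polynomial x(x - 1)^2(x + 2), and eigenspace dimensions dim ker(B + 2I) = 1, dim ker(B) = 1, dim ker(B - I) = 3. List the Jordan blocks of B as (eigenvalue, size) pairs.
λ = -2: algebraic multiplicity 1 (exponent in χ_B), largest block size 1 (exponent in m_B), 1 block (geometric multiplicity). This forces block sizes [1].
λ = 0: algebraic multiplicity 1 (exponent in χ_B), largest block size 1 (exponent in m_B), 1 block (geometric multiplicity). This forces block sizes [1].
λ = 1: algebraic multiplicity 4 (exponent in χ_B), largest block size 2 (exponent in m_B), 3 blocks (geometric multiplicity). These force block sizes [2, 1, 1].

Jordan blocks: (-2, 1), (0, 1), (1, 2), (1, 1), (1, 1)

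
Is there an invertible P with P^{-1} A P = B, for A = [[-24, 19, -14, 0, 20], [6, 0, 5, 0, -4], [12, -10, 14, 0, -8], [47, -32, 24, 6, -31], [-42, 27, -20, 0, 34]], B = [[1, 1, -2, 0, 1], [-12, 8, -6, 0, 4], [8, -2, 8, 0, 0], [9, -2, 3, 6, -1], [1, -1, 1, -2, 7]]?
Two matrices over a field are similar if and only if they have the same invariant factors.

Both A and B have characteristic polynomial (x - 6)^5 and minimal polynomial (x - 6)^3. Computing further, both have invariant factors (x - 6)^2, (x - 6)^3. Hence A and B are similar.

Yes.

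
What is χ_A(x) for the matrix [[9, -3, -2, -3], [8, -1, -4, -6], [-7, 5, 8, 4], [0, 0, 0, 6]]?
χ_A(x) = (x - 6)^2(x - 5)^2

xI - A = [[x - 9, 3, 2, 3], [-8, x + 1, 4, 6], [7, -5, x - 8, -4], [0, 0, 0, x - 6]].

Expanding det(xI - A) along the first row:
det(xI - A) = + (x - 9)·det([[x + 1, 4, 6], [-5, x - 8, -4], [0, 0, x - 6]]) - (3)·det([[-8, 4, 6], [7, x - 8, -4], [0, 0, x - 6]]) + (2)·det([[-8, x + 1, 6], [7, -5, -4], [0, 0, x - 6]]) - (3)·det([[-8, x + 1, 4], [7, -5, x - 8], [0, 0, 0]]).

Evaluating gives χ_A(x) = x^4 - 22x^3 + 181x^2 - 660x + 900 = (x - 6)^2(x - 5)^2.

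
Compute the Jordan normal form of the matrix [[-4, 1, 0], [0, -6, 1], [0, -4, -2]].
The characteristic polynomial is det(xI - A) = (x + 4)^3, so the eigenvalues are -4 (algebraic multiplicity 3).

For λ = -4: rank(A + 4I) = 2, rank((A + 4I)^2) = 1, rank((A + 4I)^3) = 0. The eigenspace has dimension 3 - 2 = 1, so there is 1 Jordan block; the rank sequence gives block sizes [3].

Assembling the blocks gives the Jordan form J above.

J = [[-4, 1, 0], [0, -4, 1], [0, 0, -4]]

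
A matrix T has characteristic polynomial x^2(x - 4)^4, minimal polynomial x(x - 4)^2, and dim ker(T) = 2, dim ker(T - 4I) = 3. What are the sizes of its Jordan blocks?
λ = 0: algebraic multiplicity 2 (exponent in χ_T), largest block size 1 (exponent in m_T), 2 blocks (geometric multiplicity). These force block sizes [1, 1].
λ = 4: algebraic multiplicity 4 (exponent in χ_T), largest block size 2 (exponent in m_T), 3 blocks (geometric multiplicity). These force block sizes [2, 1, 1].

Jordan blocks: (0, 1), (0, 1), (4, 2), (4, 1), (4, 1)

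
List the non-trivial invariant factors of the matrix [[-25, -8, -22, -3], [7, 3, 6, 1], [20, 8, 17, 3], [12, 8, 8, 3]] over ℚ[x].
(x - 1)^3(x + 5)

The Jordan structure of A has elementary divisors (x + 5), (x - 1)^3. Arranging the block sizes at each eigenvalue in decreasing order and taking row products gives the invariant factors.

Invariant factors (smallest first, each dividing the next): (x - 1)^3(x + 5).

Check: the last factor (x - 1)^3(x + 5) is the minimal polynomial, and the product (x - 1)^3(x + 5) is the characteristic polynomial.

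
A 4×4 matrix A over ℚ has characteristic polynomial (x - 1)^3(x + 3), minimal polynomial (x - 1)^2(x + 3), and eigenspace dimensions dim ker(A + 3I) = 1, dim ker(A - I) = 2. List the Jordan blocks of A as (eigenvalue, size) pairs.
Jordan blocks: (-3, 1), (1, 2), (1, 1)

λ = -3: algebraic multiplicity 1 (exponent in χ_A), largest block size 1 (exponent in m_A), 1 block (geometric multiplicity). This forces block sizes [1].
λ = 1: algebraic multiplicity 3 (exponent in χ_A), largest block size 2 (exponent in m_A), 2 blocks (geometric multiplicity). These force block sizes [2, 1].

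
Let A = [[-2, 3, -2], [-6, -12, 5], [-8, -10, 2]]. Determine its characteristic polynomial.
xI - A = [[x + 2, -3, 2], [6, x + 12, -5], [8, 10, x - 2]].

Expanding det(xI - A) along the first row:
det(xI - A) = + (x + 2)·det([[x + 12, -5], [10, x - 2]]) - (-3)·det([[6, -5], [8, x - 2]]) + (2)·det([[6, x + 12], [8, 10]]).

Evaluating gives χ_A(x) = x^3 + 12x^2 + 48x + 64 = (x + 4)^3.

χ_A(x) = (x + 4)^3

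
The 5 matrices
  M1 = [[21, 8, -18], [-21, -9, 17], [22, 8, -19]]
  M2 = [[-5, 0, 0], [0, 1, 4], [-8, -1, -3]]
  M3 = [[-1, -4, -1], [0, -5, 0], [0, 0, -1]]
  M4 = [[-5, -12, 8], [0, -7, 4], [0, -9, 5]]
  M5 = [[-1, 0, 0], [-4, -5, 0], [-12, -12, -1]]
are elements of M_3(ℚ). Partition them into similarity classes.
Characteristic polynomials: χ_{M1} = (x + 1)^2(x + 5), χ_{M2} = (x + 1)^2(x + 5), χ_{M3} = (x + 1)^2(x + 5), χ_{M4} = (x + 1)^2(x + 5), χ_{M5} = (x + 1)^2(x + 5).

{M1, M2, M3, M4}: invariant factors (x + 1)^2(x + 5).

{M5}: invariant factors x + 1, (x + 1)(x + 5).

Matrices are similar if and only if their invariant-factor lists agree; the partition into similarity classes is {M1, M2, M3, M4}, {M5}.

2 classes: {M1, M2, M3, M4}, {M5}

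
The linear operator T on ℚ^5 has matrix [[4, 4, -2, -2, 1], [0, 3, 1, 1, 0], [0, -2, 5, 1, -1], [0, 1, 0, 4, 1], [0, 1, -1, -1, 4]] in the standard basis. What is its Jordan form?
J = [[4, 1, 0, 0, 0], [0, 4, 1, 0, 0], [0, 0, 4, 0, 0], [0, 0, 0, 4, 1], [0, 0, 0, 0, 4]]

The characteristic polynomial is det(xI - A) = (x - 4)^5, so the eigenvalues are 4 (algebraic multiplicity 5).

For λ = 4: rank(A - 4I) = 3, rank((A - 4I)^2) = 1, rank((A - 4I)^3) = 0. The eigenspace has dimension 5 - 3 = 2, so there are 2 Jordan blocks; the rank sequence gives block sizes [3, 2].

Assembling the blocks gives the Jordan form J above.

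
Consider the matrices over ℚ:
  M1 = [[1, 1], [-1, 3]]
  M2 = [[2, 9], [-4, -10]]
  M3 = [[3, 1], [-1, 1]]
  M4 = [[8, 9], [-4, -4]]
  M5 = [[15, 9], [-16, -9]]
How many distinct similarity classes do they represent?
3 classes: {M1, M3, M4}, {M2}, {M5}

Characteristic polynomials: χ_{M1} = (x - 2)^2, χ_{M2} = (x + 4)^2, χ_{M3} = (x - 2)^2, χ_{M4} = (x - 2)^2, χ_{M5} = (x - 3)^2.

{M1, M3, M4}: invariant factors (x - 2)^2.

{M2}: invariant factors (x + 4)^2.

{M5}: invariant factors (x - 3)^2.

Matrices are similar if and only if their invariant-factor lists agree; the partition into similarity classes is {M1, M3, M4}, {M2}, {M5}.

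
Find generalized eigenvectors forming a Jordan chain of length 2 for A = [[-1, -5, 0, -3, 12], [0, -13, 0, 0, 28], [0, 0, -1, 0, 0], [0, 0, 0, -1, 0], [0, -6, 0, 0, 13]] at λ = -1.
v_1 = [[3, 7, 0, 0, 3]]^T, v_2 = [[1, 0, 0, 0, 0]]^T

We seek v_1 ∈ ker((A + I)^2) \ ker(A + I), then set v_{i+1} = (A + I) v_i.

One such chain is v_1 = [[3, 7, 0, 0, 3]]^T, v_2 = [[1, 0, 0, 0, 0]]^T. Check: (A + I) v_2 = [[0, 0, 0, 0, 0]]^T = 0.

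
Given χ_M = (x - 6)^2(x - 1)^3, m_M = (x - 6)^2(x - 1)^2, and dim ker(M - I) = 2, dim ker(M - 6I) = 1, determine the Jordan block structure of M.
Jordan blocks: (1, 2), (1, 1), (6, 2)

λ = 1: algebraic multiplicity 3 (exponent in χ_M), largest block size 2 (exponent in m_M), 2 blocks (geometric multiplicity). These force block sizes [2, 1].
λ = 6: algebraic multiplicity 2 (exponent in χ_M), largest block size 2 (exponent in m_M), 1 block (geometric multiplicity). This forces block sizes [2].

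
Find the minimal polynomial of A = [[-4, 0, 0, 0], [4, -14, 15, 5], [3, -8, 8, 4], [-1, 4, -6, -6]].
The characteristic polynomial factors as (x + 4)^4. The minimal polynomial is ∏(x - λ)^{k_λ} where k_λ is the size of the largest Jordan block at λ.

For λ = -4: rank(A + 4I) = 2, and the largest Jordan block has size 2 (the smallest k with rank((A + 4I)^k) = rank((A + 4I)^(k+1))).

So m_A(x) = (x + 4)^2.

m_A(x) = (x + 4)^2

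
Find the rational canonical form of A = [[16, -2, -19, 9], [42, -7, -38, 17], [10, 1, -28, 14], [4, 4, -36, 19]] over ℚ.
The invariant factors of A (the non-unit diagonal entries of the Smith normal form of xI - A over ℚ[x]) are (x - 2)^2(x^2 + 4x - 1), each dividing the next. The characteristic polynomial is their product, (x - 2)^2(x^2 + 4x - 1).

The rational canonical form is the block-diagonal matrix of companion matrices C(f_i):
R = [[0, 0, 0, 4], [1, 0, 0, -20], [0, 1, 0, 13], [0, 0, 1, 0]].

Note the characteristic polynomial does not split into linear factors over ℚ, so A has no Jordan form over ℚ; the rational canonical form exists over any field.

R = [[0, 0, 0, 4], [1, 0, 0, -20], [0, 1, 0, 13], [0, 0, 1, 0]]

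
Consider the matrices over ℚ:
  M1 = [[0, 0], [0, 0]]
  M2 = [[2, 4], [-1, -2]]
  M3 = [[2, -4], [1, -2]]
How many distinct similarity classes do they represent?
Characteristic polynomials: χ_{M1} = x^2, χ_{M2} = x^2, χ_{M3} = x^2.

{M1}: invariant factors x, x.

{M2, M3}: invariant factors x^2.

Matrices are similar if and only if their invariant-factor lists agree; the partition into similarity classes is {M1}, {M2, M3}.

2 classes: {M1}, {M2, M3}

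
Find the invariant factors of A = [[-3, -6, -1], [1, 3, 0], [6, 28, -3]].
(x + 1)^3

The Jordan structure of A has elementary divisors (x + 1)^3. Arranging the block sizes at each eigenvalue in decreasing order and taking row products gives the invariant factors.

Invariant factors (smallest first, each dividing the next): (x + 1)^3.

Check: the last factor (x + 1)^3 is the minimal polynomial, and the product (x + 1)^3 is the characteristic polynomial.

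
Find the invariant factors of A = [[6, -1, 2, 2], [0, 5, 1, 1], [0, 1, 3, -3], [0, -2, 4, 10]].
x - 6, (x - 6)^3

The Jordan structure of A has elementary divisors (x - 6)^3, (x - 6). Arranging the block sizes at each eigenvalue in decreasing order and taking row products gives the invariant factors.

Invariant factors (smallest first, each dividing the next): x - 6, (x - 6)^3.

Check: the last factor (x - 6)^3 is the minimal polynomial, and the product (x - 6)^4 is the characteristic polynomial.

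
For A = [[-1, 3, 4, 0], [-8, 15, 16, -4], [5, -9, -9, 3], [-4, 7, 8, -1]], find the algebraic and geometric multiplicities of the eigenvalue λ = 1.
algebraic multiplicity 4, geometric multiplicity 2

The characteristic polynomial is (x - 1)^4, so the factor x - 1 appears with exponent 4: the algebraic multiplicity is 4.

rank(A - I) = 2, so the eigenspace has dimension 4 - 2 = 2: the geometric multiplicity is 2.

Since 2 < 4, A is not diagonalizable.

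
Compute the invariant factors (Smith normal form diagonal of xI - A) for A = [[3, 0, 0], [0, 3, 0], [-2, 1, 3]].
The Jordan structure of A has elementary divisors (x - 3)^2, (x - 3). Arranging the block sizes at each eigenvalue in decreasing order and taking row products gives the invariant factors.

Invariant factors (smallest first, each dividing the next): x - 3, (x - 3)^2.

Check: the last factor (x - 3)^2 is the minimal polynomial, and the product (x - 3)^3 is the characteristic polynomial.

x - 3, (x - 3)^2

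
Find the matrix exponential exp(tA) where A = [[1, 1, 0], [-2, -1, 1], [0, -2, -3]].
e^{tA} = [[(t^2 + 2*t + 1)*e^{-t}, t*(t + 1)*e^{-t}, t^2*e^{-t}/2], [2*t*(-t - 1)*e^{-t}, (1 - 2*t^2)*e^{-t}, t*(1 - t)*e^{-t}], [2*t^2*e^{-t}, 2*t*(t - 1)*e^{-t}, (t^2 - 2*t + 1)*e^{-t}]]

A has Jordan form J = [[-1, 1, 0], [0, -1, 1], [0, 0, -1]] with A = PJP^{-1}, so e^{tA} = P e^{tJ} P^{-1}.

For a Jordan block J_k(λ), e^{tJ_k(λ)} = e^{λt} · (I + tN + t^2 N^2/2! + ... + t^{k-1} N^{k-1}/(k-1)!) where N is the nilpotent superdiagonal part.

Assembling the blocks and conjugating back gives the entries of e^{tA} as shown above.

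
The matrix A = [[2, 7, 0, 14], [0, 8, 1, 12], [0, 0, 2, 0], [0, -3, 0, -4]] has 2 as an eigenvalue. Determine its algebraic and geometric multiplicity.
algebraic multiplicity 4, geometric multiplicity 2

The characteristic polynomial is (x - 2)^4, so the factor x - 2 appears with exponent 4: the algebraic multiplicity is 4.

rank(A - 2I) = 2, so the eigenspace has dimension 4 - 2 = 2: the geometric multiplicity is 2.

Since 2 < 4, A is not diagonalizable.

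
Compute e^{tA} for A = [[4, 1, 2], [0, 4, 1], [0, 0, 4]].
e^{tA} = [[e^{4*t}, t*e^{4*t}, t*(t + 4)*e^{4*t}/2], [0, e^{4*t}, t*e^{4*t}], [0, 0, e^{4*t}]]

A has Jordan form J = [[4, 1, 0], [0, 4, 1], [0, 0, 4]] with A = PJP^{-1}, so e^{tA} = P e^{tJ} P^{-1}.

For a Jordan block J_k(λ), e^{tJ_k(λ)} = e^{λt} · (I + tN + t^2 N^2/2! + ... + t^{k-1} N^{k-1}/(k-1)!) where N is the nilpotent superdiagonal part.

Assembling the blocks and conjugating back gives the entries of e^{tA} as shown above.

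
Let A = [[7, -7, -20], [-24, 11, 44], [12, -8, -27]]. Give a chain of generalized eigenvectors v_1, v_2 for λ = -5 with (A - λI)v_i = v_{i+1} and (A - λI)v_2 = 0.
We seek v_1 ∈ ker((A + 5I)^2) \ ker(A + 5I), then set v_{i+1} = (A + 5I) v_i.

One such chain is v_1 = [[3, -9, 5]]^T, v_2 = [[-1, 4, -2]]^T. Check: (A + 5I) v_2 = [[0, 0, 0]]^T = 0.

v_1 = [[3, -9, 5]]^T, v_2 = [[-1, 4, -2]]^T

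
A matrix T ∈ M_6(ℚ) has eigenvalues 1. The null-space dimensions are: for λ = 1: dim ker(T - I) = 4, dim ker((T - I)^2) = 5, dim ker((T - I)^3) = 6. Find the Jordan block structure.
Jordan blocks: (1, 3), (1, 1), (1, 1), (1, 1)

λ = 1: successive nullity increments [4, 1, 1] count blocks of size ≥ k; block sizes are [3, 1, 1, 1].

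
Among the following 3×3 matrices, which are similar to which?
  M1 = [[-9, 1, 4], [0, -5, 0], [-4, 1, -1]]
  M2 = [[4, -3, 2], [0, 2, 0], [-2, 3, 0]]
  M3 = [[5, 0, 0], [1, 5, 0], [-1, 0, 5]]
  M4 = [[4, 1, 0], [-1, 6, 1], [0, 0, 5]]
4 classes: {M1}, {M2}, {M3}, {M4}

Characteristic polynomials: χ_{M1} = (x + 5)^3, χ_{M2} = (x - 2)^3, χ_{M3} = (x - 5)^3, χ_{M4} = (x - 5)^3.

{M1}: invariant factors x + 5, (x + 5)^2.

{M2}: invariant factors x - 2, (x - 2)^2.

{M3}: invariant factors x - 5, (x - 5)^2.

{M4}: invariant factors (x - 5)^3.

Matrices are similar if and only if their invariant-factor lists agree; the partition into similarity classes is {M1}, {M2}, {M3}, {M4}.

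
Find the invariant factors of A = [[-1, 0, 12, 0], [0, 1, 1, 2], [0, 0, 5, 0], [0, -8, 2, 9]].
The Jordan structure of A has elementary divisors (x + 1), (x - 5)^2, (x - 5). Arranging the block sizes at each eigenvalue in decreasing order and taking row products gives the invariant factors.

Invariant factors (smallest first, each dividing the next): x - 5, (x - 5)^2(x + 1).

Check: the last factor (x - 5)^2(x + 1) is the minimal polynomial, and the product (x - 5)^3(x + 1) is the characteristic polynomial.

x - 5, (x - 5)^2(x + 1)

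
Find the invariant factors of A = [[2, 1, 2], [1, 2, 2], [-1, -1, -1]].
The Jordan structure of A has elementary divisors (x - 1)^2, (x - 1). Arranging the block sizes at each eigenvalue in decreasing order and taking row products gives the invariant factors.

Invariant factors (smallest first, each dividing the next): x - 1, (x - 1)^2.

Check: the last factor (x - 1)^2 is the minimal polynomial, and the product (x - 1)^3 is the characteristic polynomial.

x - 1, (x - 1)^2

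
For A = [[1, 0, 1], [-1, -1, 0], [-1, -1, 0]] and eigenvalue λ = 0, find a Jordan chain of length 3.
v_1 = [[-2, 1, 2]]^T, v_2 = [[0, 1, 1]]^T, v_3 = [[1, -1, -1]]^T

We seek v_1 ∈ ker(A^3) \ ker(A^2), then set v_{i+1} = A v_i.

One such chain is v_1 = [[-2, 1, 2]]^T, v_2 = [[0, 1, 1]]^T, v_3 = [[1, -1, -1]]^T. Check: A v_3 = [[0, 0, 0]]^T = 0.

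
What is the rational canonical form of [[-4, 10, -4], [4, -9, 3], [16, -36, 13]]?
R = [[0, 0, -4], [1, 0, 1], [0, 1, 0]]

The invariant factors of A (the non-unit diagonal entries of the Smith normal form of xI - A over ℚ[x]) are x^3 - x + 4, each dividing the next. The characteristic polynomial is their product, x^3 - x + 4.

The rational canonical form is the block-diagonal matrix of companion matrices C(f_i):
R = [[0, 0, -4], [1, 0, 1], [0, 1, 0]].

Note the characteristic polynomial does not split into linear factors over ℚ, so A has no Jordan form over ℚ; the rational canonical form exists over any field.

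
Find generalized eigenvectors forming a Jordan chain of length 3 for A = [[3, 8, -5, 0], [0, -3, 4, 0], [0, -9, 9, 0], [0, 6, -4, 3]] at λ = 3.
v_1 = [[-1, 1, 2, -1]]^T, v_2 = [[-2, 2, 3, -2]]^T, v_3 = [[1, 0, 0, 0]]^T

We seek v_1 ∈ ker((A - 3I)^3) \ ker((A - 3I)^2), then set v_{i+1} = (A - 3I) v_i.

One such chain is v_1 = [[-1, 1, 2, -1]]^T, v_2 = [[-2, 2, 3, -2]]^T, v_3 = [[1, 0, 0, 0]]^T. Check: (A - 3I) v_3 = [[0, 0, 0, 0]]^T = 0.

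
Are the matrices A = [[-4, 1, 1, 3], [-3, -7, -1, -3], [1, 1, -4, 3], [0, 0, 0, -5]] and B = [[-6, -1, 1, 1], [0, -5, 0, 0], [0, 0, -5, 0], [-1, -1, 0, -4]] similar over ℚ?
Yes.

Two matrices over a field are similar if and only if they have the same invariant factors.

Both A and B have characteristic polynomial (x + 5)^4 and minimal polynomial (x + 5)^3. Computing further, both have invariant factors x + 5, (x + 5)^3. Hence A and B are similar.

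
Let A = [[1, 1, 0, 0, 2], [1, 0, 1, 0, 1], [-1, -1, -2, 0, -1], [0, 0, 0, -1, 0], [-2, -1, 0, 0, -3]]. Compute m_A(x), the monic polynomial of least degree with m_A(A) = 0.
m_A(x) = (x + 1)^3

The characteristic polynomial factors as (x + 1)^5. The minimal polynomial is ∏(x - λ)^{k_λ} where k_λ is the size of the largest Jordan block at λ.

For λ = -1: rank(A + I) = 2, and the largest Jordan block has size 3 (the smallest k with rank((A + I)^k) = rank((A + I)^(k+1))).

So m_A(x) = (x + 1)^3.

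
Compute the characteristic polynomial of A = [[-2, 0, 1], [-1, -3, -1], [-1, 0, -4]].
χ_A(x) = (x + 3)^3

xI - A = [[x + 2, 0, -1], [1, x + 3, 1], [1, 0, x + 4]].

Expanding det(xI - A) along the first row:
det(xI - A) = + (x + 2)·det([[x + 3, 1], [0, x + 4]]) - (0)·det([[1, 1], [1, x + 4]]) + (-1)·det([[1, x + 3], [1, 0]]).

Evaluating gives χ_A(x) = x^3 + 9x^2 + 27x + 27 = (x + 3)^3.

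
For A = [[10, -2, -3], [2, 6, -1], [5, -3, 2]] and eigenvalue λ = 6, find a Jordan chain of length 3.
v_1 = [[2, 1, 2]]^T, v_2 = [[0, 2, -1]]^T, v_3 = [[-1, 1, -2]]^T

We seek v_1 ∈ ker((A - 6I)^3) \ ker((A - 6I)^2), then set v_{i+1} = (A - 6I) v_i.

One such chain is v_1 = [[2, 1, 2]]^T, v_2 = [[0, 2, -1]]^T, v_3 = [[-1, 1, -2]]^T. Check: (A - 6I) v_3 = [[0, 0, 0]]^T = 0.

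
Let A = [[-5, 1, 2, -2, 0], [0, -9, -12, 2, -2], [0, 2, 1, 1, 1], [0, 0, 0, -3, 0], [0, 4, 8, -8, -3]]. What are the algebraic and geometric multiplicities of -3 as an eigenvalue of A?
The characteristic polynomial is (x + 3)^3(x + 5)^2, so the factor x + 3 appears with exponent 3: the algebraic multiplicity is 3.

rank(A + 3I) = 3, so the eigenspace has dimension 5 - 3 = 2: the geometric multiplicity is 2.

Since 2 < 3, A is not diagonalizable.

algebraic multiplicity 3, geometric multiplicity 2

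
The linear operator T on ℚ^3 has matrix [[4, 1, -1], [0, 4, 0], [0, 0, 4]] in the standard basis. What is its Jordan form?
J = [[4, 1, 0], [0, 4, 0], [0, 0, 4]]

The characteristic polynomial is det(xI - A) = (x - 4)^3, so the eigenvalues are 4 (algebraic multiplicity 3).

For λ = 4: rank(A - 4I) = 1, rank((A - 4I)^2) = 0. The eigenspace has dimension 3 - 1 = 2, so there are 2 Jordan blocks; the rank sequence gives block sizes [2, 1].

Assembling the blocks gives the Jordan form J above.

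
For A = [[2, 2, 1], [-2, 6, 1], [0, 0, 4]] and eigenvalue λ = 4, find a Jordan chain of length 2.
We seek v_1 ∈ ker((A - 4I)^2) \ ker(A - 4I), then set v_{i+1} = (A - 4I) v_i.

One such chain is v_1 = [[1, 1, 1]]^T, v_2 = [[1, 1, 0]]^T. Check: (A - 4I) v_2 = [[0, 0, 0]]^T = 0.

v_1 = [[1, 1, 1]]^T, v_2 = [[1, 1, 0]]^T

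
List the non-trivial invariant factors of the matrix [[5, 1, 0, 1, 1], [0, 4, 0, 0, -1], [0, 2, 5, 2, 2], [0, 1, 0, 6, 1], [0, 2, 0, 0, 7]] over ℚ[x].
x - 5, x - 5, (x - 6)^2(x - 5)

The Jordan structure of A has elementary divisors (x - 5), (x - 5), (x - 5), (x - 6)^2. Arranging the block sizes at each eigenvalue in decreasing order and taking row products gives the invariant factors.

Invariant factors (smallest first, each dividing the next): x - 5, x - 5, (x - 6)^2(x - 5).

Check: the last factor (x - 6)^2(x - 5) is the minimal polynomial, and the product (x - 6)^2(x - 5)^3 is the characteristic polynomial.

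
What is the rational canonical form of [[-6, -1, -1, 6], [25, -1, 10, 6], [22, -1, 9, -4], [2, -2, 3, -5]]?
The invariant factors of A (the non-unit diagonal entries of the Smith normal form of xI - A over ℚ[x]) are (x - 2)(x + 2)(x^2 + 3x + 6), each dividing the next. The characteristic polynomial is their product, (x - 2)(x + 2)(x^2 + 3x + 6).

The rational canonical form is the block-diagonal matrix of companion matrices C(f_i):
R = [[0, 0, 0, 24], [1, 0, 0, 12], [0, 1, 0, -2], [0, 0, 1, -3]].

Note the characteristic polynomial does not split into linear factors over ℚ, so A has no Jordan form over ℚ; the rational canonical form exists over any field.

R = [[0, 0, 0, 24], [1, 0, 0, 12], [0, 1, 0, -2], [0, 0, 1, -3]]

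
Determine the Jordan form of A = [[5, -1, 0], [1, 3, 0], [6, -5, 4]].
J = [[4, 1, 0], [0, 4, 1], [0, 0, 4]]

The characteristic polynomial is det(xI - A) = (x - 4)^3, so the eigenvalues are 4 (algebraic multiplicity 3).

For λ = 4: rank(A - 4I) = 2, rank((A - 4I)^2) = 1, rank((A - 4I)^3) = 0. The eigenspace has dimension 3 - 2 = 1, so there is 1 Jordan block; the rank sequence gives block sizes [3].

Assembling the blocks gives the Jordan form J above.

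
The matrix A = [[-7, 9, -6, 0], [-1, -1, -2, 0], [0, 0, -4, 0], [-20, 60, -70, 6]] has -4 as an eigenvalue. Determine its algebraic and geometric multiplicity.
algebraic multiplicity 3, geometric multiplicity 2

The characteristic polynomial is (x - 6)(x + 4)^3, so the factor x + 4 appears with exponent 3: the algebraic multiplicity is 3.

rank(A + 4I) = 2, so the eigenspace has dimension 4 - 2 = 2: the geometric multiplicity is 2.

Since 2 < 3, A is not diagonalizable.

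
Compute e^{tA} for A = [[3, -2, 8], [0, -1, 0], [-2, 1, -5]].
A has Jordan form J = [[-1, 1, 0], [0, -1, 0], [0, 0, -1]] with A = PJP^{-1}, so e^{tA} = P e^{tJ} P^{-1}.

For a Jordan block J_k(λ), e^{tJ_k(λ)} = e^{λt} · (I + tN + t^2 N^2/2! + ... + t^{k-1} N^{k-1}/(k-1)!) where N is the nilpotent superdiagonal part.

Assembling the blocks and conjugating back gives the entries of e^{tA} as shown above.

e^{tA} = [[(4*t + 1)*e^{-t}, -2*t*e^{-t}, 8*t*e^{-t}], [0, e^{-t}, 0], [-2*t*e^{-t}, t*e^{-t}, (1 - 4*t)*e^{-t}]]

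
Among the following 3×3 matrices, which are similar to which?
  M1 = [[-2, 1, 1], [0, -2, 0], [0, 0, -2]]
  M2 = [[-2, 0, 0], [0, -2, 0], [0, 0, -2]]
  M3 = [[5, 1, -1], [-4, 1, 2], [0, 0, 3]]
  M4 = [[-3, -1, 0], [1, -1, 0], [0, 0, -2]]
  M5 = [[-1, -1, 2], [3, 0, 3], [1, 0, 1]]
4 classes: {M1, M4}, {M2}, {M3}, {M5}

Characteristic polynomials: χ_{M1} = (x + 2)^3, χ_{M2} = (x + 2)^3, χ_{M3} = (x - 3)^3, χ_{M4} = (x + 2)^3, χ_{M5} = x^3.

{M1, M4}: invariant factors x + 2, (x + 2)^2.

{M2}: invariant factors x + 2, x + 2, x + 2.

{M3}: invariant factors x - 3, (x - 3)^2.

{M5}: invariant factors x^3.

Matrices are similar if and only if their invariant-factor lists agree; the partition into similarity classes is {M1, M4}, {M2}, {M3}, {M5}.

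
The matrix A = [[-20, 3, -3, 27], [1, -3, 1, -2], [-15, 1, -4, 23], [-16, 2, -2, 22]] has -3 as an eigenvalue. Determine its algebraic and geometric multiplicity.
The characteristic polynomial is (x - 4)(x + 3)^3, so the factor x + 3 appears with exponent 3: the algebraic multiplicity is 3.

rank(A + 3I) = 3, so the eigenspace has dimension 4 - 3 = 1: the geometric multiplicity is 1.

Since 1 < 3, A is not diagonalizable.

algebraic multiplicity 3, geometric multiplicity 1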